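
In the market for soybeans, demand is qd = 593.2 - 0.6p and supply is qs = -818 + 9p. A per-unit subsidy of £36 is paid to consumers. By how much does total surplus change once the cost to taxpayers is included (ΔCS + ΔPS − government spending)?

Net change in total surplus = -£364.5

Pre-subsidy: 593.2 - 0.6p = -818 + 9p gives p* = 147, q* = 505.
With the rebate, buyers effectively pay pb = ps − 36, where ps is the price sellers receive.
Demand in terms of ps becomes qd = 593.2 − 0.6(ps − 36) = 614.8 - 0.6ps. Setting this equal to supply: 614.8 - 0.6ps = -818 + 9ps, so ps = 149.25.
Buyers pay pb = 149.25 − 36 = 113.25; q' = -818 + 9·149.25 = 525.25.
ΔCS = ½(505 + 525.25)(147 − 113.25) = 17385.46875; ΔPS = ½(505 + 525.25)(149.25 − 147) = 1159.03125.
Government spending = 36 × 525.25 = 18909.
Net change = 17385.46875 + 1159.03125 − 18909 = -364.5. The loss equals the DWL triangle ½·36·20.25.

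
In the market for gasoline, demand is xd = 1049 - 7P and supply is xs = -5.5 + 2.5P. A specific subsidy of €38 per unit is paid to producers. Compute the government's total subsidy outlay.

Government cost = €12996

Pre-subsidy: 1049 - 7P = -5.5 + 2.5P gives P* = 111, x* = 272.
With the subsidy, sellers receive Ps = Pb + 38 for each unit, where Pb is the price buyers pay.
Supply in terms of Pb becomes xs = -5.5 + 2.5(Pb + 38) = 89.5 + 2.5Pb. Setting this equal to demand: 1049 - 7Pb = 89.5 + 2.5Pb, so Pb = 101.
Sellers receive Ps = 101 + 38 = 139; x' = 1049 − 7·101 = 342.
Government outlay = subsidy × quantity = 38 × 342 = 12996.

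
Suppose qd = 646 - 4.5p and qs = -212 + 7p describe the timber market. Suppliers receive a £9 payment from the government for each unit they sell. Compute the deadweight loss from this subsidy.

Deadweight loss = 5103/46

Pre-subsidy: 646 - 4.5p = -212 + 7p gives p* = 1716/23, q* = 7136/23.
With the subsidy, sellers receive ps = pb + 9 for each unit, where pb is the price buyers pay.
Supply in terms of pb becomes qs = -212 + 7(pb + 9) = -149 + 7pb. Setting this equal to demand: 646 - 4.5pb = -149 + 7pb, so pb = 1590/23.
Sellers receive ps = 1590/23 + 9 = 1797/23; q' = 646 − 4.5·(1590/23) = 7703/23.
The subsidy expands output by 7703/23 − 7136/23 = 567/23 past the efficient level; on those units the gap between marginal cost and willingness to pay runs from 0 up to 9.
DWL = ½ × 9 × 567/23 = 5103/46.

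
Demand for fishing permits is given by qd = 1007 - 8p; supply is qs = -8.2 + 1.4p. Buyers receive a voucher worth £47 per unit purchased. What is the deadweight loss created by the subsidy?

Pre-subsidy: 1007 - 8p = -8.2 + 1.4p gives p* = 108, q* = 143.
With the rebate, buyers effectively pay pb = ps − 47, where ps is the price sellers receive.
Demand in terms of ps becomes qd = 1007 − 8(ps − 47) = 1383 - 8ps. Setting this equal to supply: 1383 - 8ps = -8.2 + 1.4ps, so ps = 148.
Buyers pay pb = 148 − 47 = 101; q' = -8.2 + 1.4·148 = 199.
The subsidy expands output by 199 − 143 = 56 past the efficient level; on those units the gap between marginal cost and willingness to pay runs from 0 up to 47.
DWL = ½ × 47 × 56 = 1316.

Deadweight loss = £1316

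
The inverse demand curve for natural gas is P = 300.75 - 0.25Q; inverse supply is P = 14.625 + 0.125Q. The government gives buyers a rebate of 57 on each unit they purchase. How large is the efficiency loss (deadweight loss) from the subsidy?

Pre-subsidy: 300.75 - 0.25Q = 14.625 + 0.125Q gives Q* = 763 and P* = 110.
With the rebate, buyers effectively pay Pb = Ps − 57, where Ps is the price sellers receive.
On the curves, Pb = 300.75 - 0.25Q and Ps = 14.625 + 0.125Q; the wedge Ps − Pb = 57 gives 14.625 + 0.125Q − (300.75 - 0.25Q) = 57, so Q' = 915.
Then Pb = 300.75 − 0.25·915 = 72 and Ps = 14.625 + 0.125·915 = 129.
The subsidy expands output by 915 − 763 = 152 past the efficient level; on those units the gap between marginal cost and willingness to pay runs from 0 up to 57.
DWL = ½ × 57 × 152 = 4332.

Deadweight loss = 4332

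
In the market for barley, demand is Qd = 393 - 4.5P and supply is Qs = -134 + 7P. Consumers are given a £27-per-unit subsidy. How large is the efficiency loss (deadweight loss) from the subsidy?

Pre-subsidy: 393 - 4.5P = -134 + 7P gives P* = 1054/23, Q* = 4296/23.
With the rebate, buyers effectively pay Pb = Ps − 27, where Ps is the price sellers receive.
Demand in terms of Ps becomes Qd = 393 − 4.5(Ps − 27) = 514.5 - 4.5Ps. Setting this equal to supply: 514.5 - 4.5Ps = -134 + 7Ps, so Ps = 1297/23.
Buyers pay Pb = 1297/23 − 27 = 676/23; Q' = -134 + 7·(1297/23) = 5997/23.
The subsidy expands output by 5997/23 − 4296/23 = 1701/23 past the efficient level; on those units the gap between marginal cost and willingness to pay runs from 0 up to 27.
DWL = ½ × 27 × 1701/23 = 45927/46.

Deadweight loss = 45927/46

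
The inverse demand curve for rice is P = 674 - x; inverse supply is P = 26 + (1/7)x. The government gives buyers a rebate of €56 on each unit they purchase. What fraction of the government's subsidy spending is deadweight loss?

Pre-subsidy: 674 - x = 26 + (1/7)x gives x* = 567 and P* = 107.
With the rebate, buyers effectively pay Pb = Ps − 56, where Ps is the price sellers receive.
On the curves, Pb = 674 - x and Ps = 26 + (1/7)x; the wedge Ps − Pb = 56 gives 26 + (1/7)x − (674 - x) = 56, so x' = 616.
Then Pb = 674 − 1·616 = 58 and Ps = 26 + (1/7)·616 = 114.
ΔCS = ½(567 + 616)(107 − 58) = 28983.5; ΔPS = ½(567 + 616)(114 − 107) = 4140.5.
Government spending = 56 × 616 = 34496.
DWL = ½ × 56 × (616 − 567) = 1372; fraction = 1372 / 34496 = 7/176.

DWL / government spending = 7/176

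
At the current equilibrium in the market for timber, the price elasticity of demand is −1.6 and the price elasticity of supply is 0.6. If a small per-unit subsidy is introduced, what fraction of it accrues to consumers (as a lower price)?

For a small subsidy around the equilibrium, the benefit split depends on the relative slopes, which at a point are proportional to the elasticities.
Buyer share = εs/(εs + |εd|) = 0.6/(0.6 + 1.6) = 3/11; seller share = |εd|/(εs + |εd|) = 8/11.

Consumer share = 3/11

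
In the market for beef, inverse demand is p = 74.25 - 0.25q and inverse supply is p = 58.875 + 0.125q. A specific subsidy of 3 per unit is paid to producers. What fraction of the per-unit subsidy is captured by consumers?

Pre-subsidy: 74.25 - 0.25q = 58.875 + 0.125q gives q* = 41 and p* = 64.
With the subsidy, sellers receive ps = pb + 3 for each unit, where pb is the price buyers pay.
On the curves, pb = 74.25 - 0.25q and ps = 58.875 + 0.125q; the wedge ps − pb = 3 gives 58.875 + 0.125q − (74.25 - 0.25q) = 3, so q' = 49.
Then pb = 74.25 − 0.25·49 = 62 and ps = 58.875 + 0.125·49 = 65.
Buyers' price falls by p* − pb = 64 − 62 = 2; sellers' price rises by ps − p* = 65 − 64 = 1.
So consumers capture 2/3 = 2/3 of each unit of subsidy.

Consumer share = 2/3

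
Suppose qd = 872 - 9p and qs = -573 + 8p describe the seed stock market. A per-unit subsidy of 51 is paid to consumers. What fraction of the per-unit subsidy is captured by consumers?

Pre-subsidy: 872 - 9p = -573 + 8p gives p* = 85, q* = 107.
With the rebate, buyers effectively pay pb = ps − 51, where ps is the price sellers receive.
Demand in terms of ps becomes qd = 872 − 9(ps − 51) = 1331 - 9ps. Setting this equal to supply: 1331 - 9ps = -573 + 8ps, so ps = 112.
Buyers pay pb = 112 − 51 = 61; q' = -573 + 8·112 = 323.
Buyers' price falls by p* − pb = 85 − 61 = 24; sellers' price rises by ps − p* = 112 − 85 = 27.
So consumers capture 24/51 = 8/17 of each unit of subsidy.

Consumer share = 8/17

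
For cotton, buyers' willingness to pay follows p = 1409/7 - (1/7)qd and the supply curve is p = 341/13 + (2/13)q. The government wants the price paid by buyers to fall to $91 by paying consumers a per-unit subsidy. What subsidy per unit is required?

At a buyer price of 91, quantity demanded is 1409 − 7·91 = 772.
Sellers supply 772 only when they receive ps = 341/13 + (2/13)·772 = 145.
s = ps − pb = 145 − 91 = 54.

Required subsidy s = $54 per unit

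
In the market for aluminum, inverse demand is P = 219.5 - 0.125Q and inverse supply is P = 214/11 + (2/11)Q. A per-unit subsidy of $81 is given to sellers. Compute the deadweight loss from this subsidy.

Pre-subsidy: 219.5 - 0.125Q = 214/11 + (2/11)Q gives Q* = 652 and P* = 138.
With the subsidy, sellers receive Ps = Pb + 81 for each unit, where Pb is the price buyers pay.
On the curves, Pb = 219.5 - 0.125Q and Ps = 214/11 + (2/11)Q; the wedge Ps − Pb = 81 gives 214/11 + (2/11)Q − (219.5 - 0.125Q) = 81, so Q' = 916.
Then Pb = 219.5 − 0.125·916 = 105 and Ps = 214/11 + (2/11)·916 = 186.
The subsidy expands output by 916 − 652 = 264 past the efficient level; on those units the gap between marginal cost and willingness to pay runs from 0 up to 81.
DWL = ½ × 81 × 264 = 10692.

Deadweight loss = $10692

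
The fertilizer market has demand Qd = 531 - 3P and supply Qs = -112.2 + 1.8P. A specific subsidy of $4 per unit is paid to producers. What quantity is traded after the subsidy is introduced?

Pre-subsidy: 531 - 3P = -112.2 + 1.8P gives P* = 134, Q* = 129.
With the subsidy, sellers receive Ps = Pb + 4 for each unit, where Pb is the price buyers pay.
Supply in terms of Pb becomes Qs = -112.2 + 1.8(Pb + 4) = -105 + 1.8Pb. Setting this equal to demand: 531 - 3Pb = -105 + 1.8Pb, so Pb = 132.5.
Sellers receive Ps = 132.5 + 4 = 136.5; Q' = 531 − 3·132.5 = 133.5.

Q' = 133.5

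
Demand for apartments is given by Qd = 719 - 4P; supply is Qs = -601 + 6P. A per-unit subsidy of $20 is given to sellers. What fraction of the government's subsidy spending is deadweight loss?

Pre-subsidy: 719 - 4P = -601 + 6P gives P* = 132, Q* = 191.
With the subsidy, sellers receive Ps = Pb + 20 for each unit, where Pb is the price buyers pay.
Supply in terms of Pb becomes Qs = -601 + 6(Pb + 20) = -481 + 6Pb. Setting this equal to demand: 719 - 4Pb = -481 + 6Pb, so Pb = 120.
Sellers receive Ps = 120 + 20 = 140; Q' = 719 − 4·120 = 239.
ΔCS = ½(191 + 239)(132 − 120) = 2580; ΔPS = ½(191 + 239)(140 − 132) = 1720.
Government spending = 20 × 239 = 4780.
DWL = ½ × 20 × (239 − 191) = 480; fraction = 480 / 4780 = 24/239.

DWL / government spending = 24/239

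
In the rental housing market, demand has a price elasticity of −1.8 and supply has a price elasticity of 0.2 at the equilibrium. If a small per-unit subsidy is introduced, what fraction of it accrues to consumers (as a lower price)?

Consumer share = 0.1

For a small subsidy around the equilibrium, the benefit split depends on the relative slopes, which at a point are proportional to the elasticities.
Buyer share = εs/(εs + |εd|) = 0.2/(0.2 + 1.8) = 0.1; seller share = |εd|/(εs + |εd|) = 0.9.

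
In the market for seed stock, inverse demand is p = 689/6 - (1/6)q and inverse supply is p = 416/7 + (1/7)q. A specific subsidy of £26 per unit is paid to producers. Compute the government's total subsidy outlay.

Government cost = £6838

Pre-subsidy: 689/6 - (1/6)q = 416/7 + (1/7)q gives q* = 179 and p* = 85.
With the subsidy, sellers receive ps = pb + 26 for each unit, where pb is the price buyers pay.
On the curves, pb = 689/6 - (1/6)q and ps = 416/7 + (1/7)q; the wedge ps − pb = 26 gives 416/7 + (1/7)q − (689/6 - (1/6)q) = 26, so q' = 263.
Then pb = 689/6 − (1/6)·263 = 71 and ps = 416/7 + (1/7)·263 = 97.
Government outlay = subsidy × quantity = 26 × 263 = 6838.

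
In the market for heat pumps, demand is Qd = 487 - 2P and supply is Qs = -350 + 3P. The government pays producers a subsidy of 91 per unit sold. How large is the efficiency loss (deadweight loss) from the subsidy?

Pre-subsidy: 487 - 2P = -350 + 3P gives P* = 167.4, Q* = 152.2.
With the subsidy, sellers receive Ps = Pb + 91 for each unit, where Pb is the price buyers pay.
Supply in terms of Pb becomes Qs = -350 + 3(Pb + 91) = -77 + 3Pb. Setting this equal to demand: 487 - 2Pb = -77 + 3Pb, so Pb = 112.8.
Sellers receive Ps = 112.8 + 91 = 203.8; Q' = 487 − 2·112.8 = 261.4.
The subsidy expands output by 261.4 − 152.2 = 109.2 past the efficient level; on those units the gap between marginal cost and willingness to pay runs from 0 up to 91.
DWL = ½ × 91 × 109.2 = 4968.6.

Deadweight loss = 4968.6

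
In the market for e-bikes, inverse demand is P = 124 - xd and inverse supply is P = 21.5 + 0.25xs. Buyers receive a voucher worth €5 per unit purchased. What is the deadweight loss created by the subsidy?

Pre-subsidy: 124 - x = 21.5 + 0.25x gives x* = 82 and P* = 42.
With the rebate, buyers effectively pay Pb = Ps − 5, where Ps is the price sellers receive.
On the curves, Pb = 124 - x and Ps = 21.5 + 0.25x; the wedge Ps − Pb = 5 gives 21.5 + 0.25x − (124 - x) = 5, so x' = 86.
Then Pb = 124 − 1·86 = 38 and Ps = 21.5 + 0.25·86 = 43.
The subsidy expands output by 86 − 82 = 4 past the efficient level; on those units the gap between marginal cost and willingness to pay runs from 0 up to 5.
DWL = ½ × 5 × 4 = 10.

Deadweight loss = €10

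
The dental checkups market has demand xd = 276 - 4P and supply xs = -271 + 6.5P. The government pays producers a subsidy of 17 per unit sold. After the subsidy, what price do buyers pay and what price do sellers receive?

Pre-subsidy: 276 - 4P = -271 + 6.5P gives P* = 1094/21, x* = 1420/21.
With the subsidy, sellers receive Ps = Pb + 17 for each unit, where Pb is the price buyers pay.
Supply in terms of Pb becomes xs = -271 + 6.5(Pb + 17) = -160.5 + 6.5Pb. Setting this equal to demand: 276 - 4Pb = -160.5 + 6.5Pb, so Pb = 291/7.
Sellers receive Ps = 291/7 + 17 = 410/7; x' = 276 − 4·(291/7) = 768/7.

Buyers pay 291/7; sellers receive 410/7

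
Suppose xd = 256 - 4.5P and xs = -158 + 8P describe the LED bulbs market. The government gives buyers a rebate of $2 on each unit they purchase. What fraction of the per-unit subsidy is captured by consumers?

Consumer share = 0.64

Pre-subsidy: 256 - 4.5P = -158 + 8P gives P* = 33.12, x* = 106.96.
With the rebate, buyers effectively pay Pb = Ps − 2, where Ps is the price sellers receive.
Demand in terms of Ps becomes xd = 256 − 4.5(Ps − 2) = 265 - 4.5Ps. Setting this equal to supply: 265 - 4.5Ps = -158 + 8Ps, so Ps = 33.84.
Buyers pay Pb = 33.84 − 2 = 31.84; x' = -158 + 8·33.84 = 112.72.
Buyers' price falls by P* − Pb = 33.12 − 31.84 = 1.28; sellers' price rises by Ps − P* = 33.84 − 33.12 = 0.72.
So consumers capture 1.28/2 = 0.64 of each unit of subsidy.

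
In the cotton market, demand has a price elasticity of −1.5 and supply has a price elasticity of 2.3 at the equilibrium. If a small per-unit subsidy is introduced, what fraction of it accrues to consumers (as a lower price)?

For a small subsidy around the equilibrium, the benefit split depends on the relative slopes, which at a point are proportional to the elasticities.
Buyer share = εs/(εs + |εd|) = 2.3/(2.3 + 1.5) = 23/38; seller share = |εd|/(εs + |εd|) = 15/38.

Consumer share = 23/38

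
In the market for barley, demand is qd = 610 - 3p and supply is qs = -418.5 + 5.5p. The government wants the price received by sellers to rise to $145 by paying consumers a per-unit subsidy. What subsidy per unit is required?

Required subsidy s = $68 per unit

At a seller price of 145, quantity supplied is -418.5 + 5.5·145 = 379.
Buyers absorb 379 only when they pay pb with 610 − 3·pb = 379, i.e. pb = 77.
s = ps − pb = 145 − 77 = 68.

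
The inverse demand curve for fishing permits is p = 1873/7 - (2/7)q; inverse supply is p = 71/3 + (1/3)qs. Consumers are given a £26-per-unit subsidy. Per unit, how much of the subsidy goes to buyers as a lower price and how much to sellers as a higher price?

Pre-subsidy: 1873/7 - (2/7)q = 71/3 + (1/3)q gives q* = 394 and p* = 155.
With the rebate, buyers effectively pay pb = ps − 26, where ps is the price sellers receive.
On the curves, pb = 1873/7 - (2/7)q and ps = 71/3 + (1/3)q; the wedge ps − pb = 26 gives 71/3 + (1/3)q − (1873/7 - (2/7)q) = 26, so q' = 436.
Then pb = 1873/7 − (2/7)·436 = 143 and ps = 71/3 + (1/3)·436 = 169.
Buyers' price falls by p* − pb = 155 − 143 = 12; sellers' price rises by ps − p* = 169 − 155 = 14.

Buyers gain £12 per unit; sellers gain £14 per unit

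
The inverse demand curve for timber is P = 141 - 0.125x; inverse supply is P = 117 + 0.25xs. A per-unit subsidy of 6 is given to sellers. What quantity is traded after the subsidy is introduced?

x' = 80

Pre-subsidy: 141 - 0.125x = 117 + 0.25x gives x* = 64 and P* = 133.
With the subsidy, sellers receive Ps = Pb + 6 for each unit, where Pb is the price buyers pay.
On the curves, Pb = 141 - 0.125x and Ps = 117 + 0.25x; the wedge Ps − Pb = 6 gives 117 + 0.25x − (141 - 0.125x) = 6, so x' = 80.
Then Pb = 141 − 0.125·80 = 131 and Ps = 117 + 0.25·80 = 137.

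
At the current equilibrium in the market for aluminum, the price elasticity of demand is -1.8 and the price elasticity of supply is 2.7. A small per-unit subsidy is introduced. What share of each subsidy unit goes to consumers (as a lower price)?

Consumer share = 0.6

For a small subsidy around the equilibrium, the benefit split depends on the relative slopes, which at a point are proportional to the elasticities.
Buyer share = εs/(εs + |εd|) = 2.7/(2.7 + 1.8) = 0.6; seller share = |εd|/(εs + |εd|) = 0.4.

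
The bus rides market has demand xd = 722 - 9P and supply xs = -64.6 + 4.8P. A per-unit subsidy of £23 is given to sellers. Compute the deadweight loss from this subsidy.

Pre-subsidy: 722 - 9P = -64.6 + 4.8P gives P* = 57, x* = 209.
With the subsidy, sellers receive Ps = Pb + 23 for each unit, where Pb is the price buyers pay.
Supply in terms of Pb becomes xs = -64.6 + 4.8(Pb + 23) = 45.8 + 4.8Pb. Setting this equal to demand: 722 - 9Pb = 45.8 + 4.8Pb, so Pb = 49.
Sellers receive Ps = 49 + 23 = 72; x' = 722 − 9·49 = 281.
The subsidy expands output by 281 − 209 = 72 past the efficient level; on those units the gap between marginal cost and willingness to pay runs from 0 up to 23.
DWL = ½ × 23 × 72 = 828.

Deadweight loss = £828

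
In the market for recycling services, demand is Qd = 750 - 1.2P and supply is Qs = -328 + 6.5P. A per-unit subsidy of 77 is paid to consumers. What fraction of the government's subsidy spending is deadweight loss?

DWL / government spending = 13/220

Pre-subsidy: 750 - 1.2P = -328 + 6.5P gives P* = 140, Q* = 582.
With the rebate, buyers effectively pay Pb = Ps − 77, where Ps is the price sellers receive.
Demand in terms of Ps becomes Qd = 750 − 1.2(Ps − 77) = 842.4 - 1.2Ps. Setting this equal to supply: 842.4 - 1.2Ps = -328 + 6.5Ps, so Ps = 152.
Buyers pay Pb = 152 − 77 = 75; Q' = -328 + 6.5·152 = 660.
ΔCS = ½(582 + 660)(140 − 75) = 40365; ΔPS = ½(582 + 660)(152 − 140) = 7452.
Government spending = 77 × 660 = 50820.
DWL = ½ × 77 × (660 − 582) = 3003; fraction = 3003 / 50820 = 13/220.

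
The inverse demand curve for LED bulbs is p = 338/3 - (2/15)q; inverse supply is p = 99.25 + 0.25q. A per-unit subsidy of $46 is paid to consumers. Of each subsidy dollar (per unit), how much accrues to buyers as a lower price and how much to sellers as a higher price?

Pre-subsidy: 338/3 - (2/15)q = 99.25 + 0.25q gives q* = 35 and p* = 108.
With the rebate, buyers effectively pay pb = ps − 46, where ps is the price sellers receive.
On the curves, pb = 338/3 - (2/15)q and ps = 99.25 + 0.25q; the wedge ps − pb = 46 gives 99.25 + 0.25q − (338/3 - (2/15)q) = 46, so q' = 155.
Then pb = 338/3 − (2/15)·155 = 92 and ps = 99.25 + 0.25·155 = 138.
Buyers' price falls by p* − pb = 108 − 92 = 16; sellers' price rises by ps − p* = 138 − 108 = 30.

Buyers gain $16 per unit; sellers gain $30 per unit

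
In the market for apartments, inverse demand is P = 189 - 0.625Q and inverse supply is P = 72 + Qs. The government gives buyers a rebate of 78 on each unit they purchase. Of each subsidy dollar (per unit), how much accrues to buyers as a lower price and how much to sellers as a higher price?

Pre-subsidy: 189 - 0.625Q = 72 + Q gives Q* = 72 and P* = 144.
With the rebate, buyers effectively pay Pb = Ps − 78, where Ps is the price sellers receive.
On the curves, Pb = 189 - 0.625Q and Ps = 72 + Q; the wedge Ps − Pb = 78 gives 72 + Q − (189 - 0.625Q) = 78, so Q' = 120.
Then Pb = 189 − 0.625·120 = 114 and Ps = 72 + 1·120 = 192.
Buyers' price falls by P* − Pb = 144 − 114 = 30; sellers' price rises by Ps − P* = 192 − 144 = 48.

Buyers gain 30 per unit; sellers gain 48 per unit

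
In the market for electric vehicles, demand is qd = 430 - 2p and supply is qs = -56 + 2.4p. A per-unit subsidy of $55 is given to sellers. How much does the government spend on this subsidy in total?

Government cost = $14800

Pre-subsidy: 430 - 2p = -56 + 2.4p gives p* = 1215/11, q* = 2300/11.
With the subsidy, sellers receive ps = pb + 55 for each unit, where pb is the price buyers pay.
Supply in terms of pb becomes qs = -56 + 2.4(pb + 55) = 76 + 2.4pb. Setting this equal to demand: 430 - 2pb = 76 + 2.4pb, so pb = 885/11.
Sellers receive ps = 885/11 + 55 = 1490/11; q' = 430 − 2·(885/11) = 2960/11.
Government outlay = subsidy × quantity = 55 × 2960/11 = 14800.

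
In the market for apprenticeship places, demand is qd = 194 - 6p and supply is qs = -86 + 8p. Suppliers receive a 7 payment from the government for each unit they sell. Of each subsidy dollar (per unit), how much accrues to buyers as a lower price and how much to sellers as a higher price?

Buyers gain 4 per unit; sellers gain 3 per unit

Pre-subsidy: 194 - 6p = -86 + 8p gives p* = 20, q* = 74.
With the subsidy, sellers receive ps = pb + 7 for each unit, where pb is the price buyers pay.
Supply in terms of pb becomes qs = -86 + 8(pb + 7) = -30 + 8pb. Setting this equal to demand: 194 - 6pb = -30 + 8pb, so pb = 16.
Sellers receive ps = 16 + 7 = 23; q' = 194 − 6·16 = 98.
Buyers' price falls by p* − pb = 20 − 16 = 4; sellers' price rises by ps − p* = 23 − 20 = 3.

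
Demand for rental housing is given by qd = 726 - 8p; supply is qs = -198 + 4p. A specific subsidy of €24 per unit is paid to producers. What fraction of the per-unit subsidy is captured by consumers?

Consumer share = 1/3

Pre-subsidy: 726 - 8p = -198 + 4p gives p* = 77, q* = 110.
With the subsidy, sellers receive ps = pb + 24 for each unit, where pb is the price buyers pay.
Supply in terms of pb becomes qs = -198 + 4(pb + 24) = -102 + 4pb. Setting this equal to demand: 726 - 8pb = -102 + 4pb, so pb = 69.
Sellers receive ps = 69 + 24 = 93; q' = 726 − 8·69 = 174.
Buyers' price falls by p* − pb = 77 − 69 = 8; sellers' price rises by ps − p* = 93 − 77 = 16.
So consumers capture 8/24 = 1/3 of each unit of subsidy.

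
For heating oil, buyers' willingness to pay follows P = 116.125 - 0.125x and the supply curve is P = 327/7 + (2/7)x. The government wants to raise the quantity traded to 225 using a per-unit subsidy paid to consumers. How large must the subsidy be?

Required subsidy s = 23 per unit

At x = 225, from the demand curve buyers pay Pb = 116.125 − 0.125·225 = 88; from the supply curve sellers need Ps = 327/7 + (2/7)·225 = 111.
The subsidy must fill the gap: s = Ps − Pb = 111 − 88 = 23.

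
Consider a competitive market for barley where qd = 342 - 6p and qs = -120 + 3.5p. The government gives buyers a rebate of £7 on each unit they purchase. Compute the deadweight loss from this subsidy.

Deadweight loss = 1029/19

Pre-subsidy: 342 - 6p = -120 + 3.5p gives p* = 924/19, q* = 954/19.
With the rebate, buyers effectively pay pb = ps − 7, where ps is the price sellers receive.
Demand in terms of ps becomes qd = 342 − 6(ps − 7) = 384 - 6ps. Setting this equal to supply: 384 - 6ps = -120 + 3.5ps, so ps = 1008/19.
Buyers pay pb = 1008/19 − 7 = 875/19; q' = -120 + 3.5·(1008/19) = 1248/19.
The subsidy expands output by 1248/19 − 954/19 = 294/19 past the efficient level; on those units the gap between marginal cost and willingness to pay runs from 0 up to 7.
DWL = ½ × 7 × 294/19 = 1029/19.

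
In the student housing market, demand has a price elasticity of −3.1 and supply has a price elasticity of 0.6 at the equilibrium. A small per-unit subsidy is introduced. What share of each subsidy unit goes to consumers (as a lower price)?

For a small subsidy around the equilibrium, the benefit split depends on the relative slopes, which at a point are proportional to the elasticities.
Buyer share = εs/(εs + |εd|) = 0.6/(0.6 + 3.1) = 6/37; seller share = |εd|/(εs + |εd|) = 31/37.

Consumer share = 6/37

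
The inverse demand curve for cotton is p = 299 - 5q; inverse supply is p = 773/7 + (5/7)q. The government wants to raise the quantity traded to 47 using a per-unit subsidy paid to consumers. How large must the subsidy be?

Required subsidy s = 80 per unit

At q = 47, from the demand curve buyers pay pb = 299 − 5·47 = 64; from the supply curve sellers need ps = 773/7 + (5/7)·47 = 144.
The subsidy must fill the gap: s = ps − pb = 144 − 64 = 80.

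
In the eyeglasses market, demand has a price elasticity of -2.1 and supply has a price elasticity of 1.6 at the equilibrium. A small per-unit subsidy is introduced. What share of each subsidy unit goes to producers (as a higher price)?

Producer share = 21/37

For a small subsidy around the equilibrium, the benefit split depends on the relative slopes, which at a point are proportional to the elasticities.
Buyer share = εs/(εs + |εd|) = 1.6/(1.6 + 2.1) = 16/37; seller share = |εd|/(εs + |εd|) = 21/37.
So producers capture 21/37 of the subsidy.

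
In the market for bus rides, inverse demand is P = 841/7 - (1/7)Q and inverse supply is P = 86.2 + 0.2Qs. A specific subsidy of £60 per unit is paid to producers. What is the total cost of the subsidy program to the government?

Pre-subsidy: 841/7 - (1/7)Q = 86.2 + 0.2Q gives Q* = 99 and P* = 106.
With the subsidy, sellers receive Ps = Pb + 60 for each unit, where Pb is the price buyers pay.
On the curves, Pb = 841/7 - (1/7)Q and Ps = 86.2 + 0.2Q; the wedge Ps − Pb = 60 gives 86.2 + 0.2Q − (841/7 - (1/7)Q) = 60, so Q' = 274.
Then Pb = 841/7 − (1/7)·274 = 81 and Ps = 86.2 + 0.2·274 = 141.
Government outlay = subsidy × quantity = 60 × 274 = 16440.

Government cost = £16440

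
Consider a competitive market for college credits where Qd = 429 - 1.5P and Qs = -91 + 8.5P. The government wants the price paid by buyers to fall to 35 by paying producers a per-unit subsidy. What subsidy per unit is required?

Required subsidy s = 20 per unit

At a buyer price of 35, quantity demanded is 429 − 1.5·35 = 376.5.
Sellers supply 376.5 only when they receive Ps with -91 + 8.5·Ps = 376.5, i.e. Ps = 55.
s = Ps − Pb = 55 − 35 = 20.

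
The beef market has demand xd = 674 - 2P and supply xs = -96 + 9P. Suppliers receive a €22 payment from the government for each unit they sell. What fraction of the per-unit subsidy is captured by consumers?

Consumer share = 9/11

Pre-subsidy: 674 - 2P = -96 + 9P gives P* = 70, x* = 534.
With the subsidy, sellers receive Ps = Pb + 22 for each unit, where Pb is the price buyers pay.
Supply in terms of Pb becomes xs = -96 + 9(Pb + 22) = 102 + 9Pb. Setting this equal to demand: 674 - 2Pb = 102 + 9Pb, so Pb = 52.
Sellers receive Ps = 52 + 22 = 74; x' = 674 − 2·52 = 570.
Buyers' price falls by P* − Pb = 70 − 52 = 18; sellers' price rises by Ps − P* = 74 − 70 = 4.
So consumers capture 18/22 = 9/11 of each unit of subsidy.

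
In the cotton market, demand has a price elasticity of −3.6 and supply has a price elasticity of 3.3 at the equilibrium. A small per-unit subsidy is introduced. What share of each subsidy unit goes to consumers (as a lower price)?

Consumer share = 11/23

For a small subsidy around the equilibrium, the benefit split depends on the relative slopes, which at a point are proportional to the elasticities.
Buyer share = εs/(εs + |εd|) = 3.3/(3.3 + 3.6) = 11/23; seller share = |εd|/(εs + |εd|) = 12/23.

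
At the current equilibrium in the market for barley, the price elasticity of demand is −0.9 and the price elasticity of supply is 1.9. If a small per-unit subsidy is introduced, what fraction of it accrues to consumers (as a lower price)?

Consumer share = 19/28

For a small subsidy around the equilibrium, the benefit split depends on the relative slopes, which at a point are proportional to the elasticities.
Buyer share = εs/(εs + |εd|) = 1.9/(1.9 + 0.9) = 19/28; seller share = |εd|/(εs + |εd|) = 9/28.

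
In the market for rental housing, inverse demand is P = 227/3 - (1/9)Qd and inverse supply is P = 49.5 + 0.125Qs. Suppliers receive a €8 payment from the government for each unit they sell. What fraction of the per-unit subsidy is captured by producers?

Pre-subsidy: 227/3 - (1/9)Q = 49.5 + 0.125Q gives Q* = 1884/17 and P* = 1077/17.
With the subsidy, sellers receive Ps = Pb + 8 for each unit, where Pb is the price buyers pay.
On the curves, Pb = 227/3 - (1/9)Q and Ps = 49.5 + 0.125Q; the wedge Ps − Pb = 8 gives 49.5 + 0.125Q − (227/3 - (1/9)Q) = 8, so Q' = 2460/17.
Then Pb = 227/3 − (1/9)·(2460/17) = 1013/17 and Ps = 49.5 + 0.125·(2460/17) = 1149/17.
Buyers' price falls by P* − Pb = 1077/17 − 1013/17 = 64/17; sellers' price rises by Ps − P* = 1149/17 − 1077/17 = 72/17.
So producers capture (72/17)/8 = 9/17 of each unit of subsidy.

Producer share = 9/17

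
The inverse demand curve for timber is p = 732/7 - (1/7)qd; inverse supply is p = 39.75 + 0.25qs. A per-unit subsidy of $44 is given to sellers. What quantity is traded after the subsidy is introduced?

q' = 277

Pre-subsidy: 732/7 - (1/7)q = 39.75 + 0.25q gives q* = 165 and p* = 81.
With the subsidy, sellers receive ps = pb + 44 for each unit, where pb is the price buyers pay.
On the curves, pb = 732/7 - (1/7)q and ps = 39.75 + 0.25q; the wedge ps − pb = 44 gives 39.75 + 0.25q − (732/7 - (1/7)q) = 44, so q' = 277.
Then pb = 732/7 − (1/7)·277 = 65 and ps = 39.75 + 0.25·277 = 109.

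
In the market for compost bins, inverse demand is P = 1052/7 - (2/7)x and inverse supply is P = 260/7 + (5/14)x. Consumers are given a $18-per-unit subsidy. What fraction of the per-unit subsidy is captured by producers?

Pre-subsidy: 1052/7 - (2/7)x = 260/7 + (5/14)x gives x* = 176 and P* = 100.
With the rebate, buyers effectively pay Pb = Ps − 18, where Ps is the price sellers receive.
On the curves, Pb = 1052/7 - (2/7)x and Ps = 260/7 + (5/14)x; the wedge Ps − Pb = 18 gives 260/7 + (5/14)x − (1052/7 - (2/7)x) = 18, so x' = 204.
Then Pb = 1052/7 − (2/7)·204 = 92 and Ps = 260/7 + (5/14)·204 = 110.
Buyers' price falls by P* − Pb = 100 − 92 = 8; sellers' price rises by Ps − P* = 110 − 100 = 10.
So producers capture 10/18 = 5/9 of each unit of subsidy.

Producer share = 5/9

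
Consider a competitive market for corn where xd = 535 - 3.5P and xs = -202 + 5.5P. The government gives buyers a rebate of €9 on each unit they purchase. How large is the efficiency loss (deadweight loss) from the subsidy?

Pre-subsidy: 535 - 3.5P = -202 + 5.5P gives P* = 737/9, x* = 4471/18.
With the rebate, buyers effectively pay Pb = Ps − 9, where Ps is the price sellers receive.
Demand in terms of Ps becomes xd = 535 − 3.5(Ps − 9) = 566.5 - 3.5Ps. Setting this equal to supply: 566.5 - 3.5Ps = -202 + 5.5Ps, so Ps = 1537/18.
Buyers pay Pb = 1537/18 − 9 = 1375/18; x' = -202 + 5.5·(1537/18) = 9635/36.
The subsidy expands output by 9635/36 − 4471/18 = 19.25 past the efficient level; on those units the gap between marginal cost and willingness to pay runs from 0 up to 9.
DWL = ½ × 9 × 19.25 = 86.625.

Deadweight loss = €86.625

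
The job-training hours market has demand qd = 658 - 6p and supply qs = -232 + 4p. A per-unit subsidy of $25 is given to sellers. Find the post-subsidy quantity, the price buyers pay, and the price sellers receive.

q' = 184; buyers pay $79; sellers receive $104

Pre-subsidy: 658 - 6p = -232 + 4p gives p* = 89, q* = 124.
With the subsidy, sellers receive ps = pb + 25 for each unit, where pb is the price buyers pay.
Supply in terms of pb becomes qs = -232 + 4(pb + 25) = -132 + 4pb. Setting this equal to demand: 658 - 6pb = -132 + 4pb, so pb = 79.
Sellers receive ps = 79 + 25 = 104; q' = 658 − 6·79 = 184.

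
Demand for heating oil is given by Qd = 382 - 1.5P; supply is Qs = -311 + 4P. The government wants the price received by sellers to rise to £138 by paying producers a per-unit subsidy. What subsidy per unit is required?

At a seller price of 138, quantity supplied is -311 + 4·138 = 241.
Buyers absorb 241 only when they pay Pb with 382 − 1.5·Pb = 241, i.e. Pb = 94.
s = Ps − Pb = 138 − 94 = 44.

Required subsidy s = £44 per unit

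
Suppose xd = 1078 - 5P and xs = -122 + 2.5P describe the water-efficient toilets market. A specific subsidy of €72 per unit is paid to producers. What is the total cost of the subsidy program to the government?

Pre-subsidy: 1078 - 5P = -122 + 2.5P gives P* = 160, x* = 278.
With the subsidy, sellers receive Ps = Pb + 72 for each unit, where Pb is the price buyers pay.
Supply in terms of Pb becomes xs = -122 + 2.5(Pb + 72) = 58 + 2.5Pb. Setting this equal to demand: 1078 - 5Pb = 58 + 2.5Pb, so Pb = 136.
Sellers receive Ps = 136 + 72 = 208; x' = 1078 − 5·136 = 398.
Government outlay = subsidy × quantity = 72 × 398 = 28656.

Government cost = €28656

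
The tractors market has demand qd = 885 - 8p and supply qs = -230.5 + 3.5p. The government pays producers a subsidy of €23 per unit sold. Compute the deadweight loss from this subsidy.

Pre-subsidy: 885 - 8p = -230.5 + 3.5p gives p* = 97, q* = 109.
With the subsidy, sellers receive ps = pb + 23 for each unit, where pb is the price buyers pay.
Supply in terms of pb becomes qs = -230.5 + 3.5(pb + 23) = -150 + 3.5pb. Setting this equal to demand: 885 - 8pb = -150 + 3.5pb, so pb = 90.
Sellers receive ps = 90 + 23 = 113; q' = 885 − 8·90 = 165.
The subsidy expands output by 165 − 109 = 56 past the efficient level; on those units the gap between marginal cost and willingness to pay runs from 0 up to 23.
DWL = ½ × 23 × 56 = 644.

Deadweight loss = €644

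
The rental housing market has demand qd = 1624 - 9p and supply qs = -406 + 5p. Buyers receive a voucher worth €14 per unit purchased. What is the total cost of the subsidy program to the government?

Government cost = €5096

Pre-subsidy: 1624 - 9p = -406 + 5p gives p* = 145, q* = 319.
With the rebate, buyers effectively pay pb = ps − 14, where ps is the price sellers receive.
Demand in terms of ps becomes qd = 1624 − 9(ps − 14) = 1750 - 9ps. Setting this equal to supply: 1750 - 9ps = -406 + 5ps, so ps = 154.
Buyers pay pb = 154 − 14 = 140; q' = -406 + 5·154 = 364.
Government outlay = subsidy × quantity = 14 × 364 = 5096.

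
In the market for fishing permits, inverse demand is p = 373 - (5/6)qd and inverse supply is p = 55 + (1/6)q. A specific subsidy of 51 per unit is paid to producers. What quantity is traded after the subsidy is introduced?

q' = 369

Pre-subsidy: 373 - (5/6)q = 55 + (1/6)q gives q* = 318 and p* = 108.
With the subsidy, sellers receive ps = pb + 51 for each unit, where pb is the price buyers pay.
On the curves, pb = 373 - (5/6)q and ps = 55 + (1/6)q; the wedge ps − pb = 51 gives 55 + (1/6)q − (373 - (5/6)q) = 51, so q' = 369.
Then pb = 373 − (5/6)·369 = 65.5 and ps = 55 + (1/6)·369 = 116.5.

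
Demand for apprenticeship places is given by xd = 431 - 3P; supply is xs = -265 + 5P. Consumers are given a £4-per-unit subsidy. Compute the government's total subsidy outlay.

Pre-subsidy: 431 - 3P = -265 + 5P gives P* = 87, x* = 170.
With the rebate, buyers effectively pay Pb = Ps − 4, where Ps is the price sellers receive.
Demand in terms of Ps becomes xd = 431 − 3(Ps − 4) = 443 - 3Ps. Setting this equal to supply: 443 - 3Ps = -265 + 5Ps, so Ps = 88.5.
Buyers pay Pb = 88.5 − 4 = 84.5; x' = -265 + 5·88.5 = 177.5.
Government outlay = subsidy × quantity = 4 × 177.5 = 710.

Government cost = £710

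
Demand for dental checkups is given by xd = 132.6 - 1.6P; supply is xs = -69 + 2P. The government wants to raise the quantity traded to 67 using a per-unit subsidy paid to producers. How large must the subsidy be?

At x = 67, invert demand for the buyer price: Pb = (132.6 − 67)/1.6 = 41; invert supply for the seller price: Ps = (67 − (-69))/2 = 68.
The subsidy must fill the gap: s = Ps − Pb = 68 − 41 = 27.

Required subsidy s = 27 per unit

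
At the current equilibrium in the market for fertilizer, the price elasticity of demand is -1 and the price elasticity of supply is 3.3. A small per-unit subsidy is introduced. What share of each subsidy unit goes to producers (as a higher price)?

For a small subsidy around the equilibrium, the benefit split depends on the relative slopes, which at a point are proportional to the elasticities.
Buyer share = εs/(εs + |εd|) = 3.3/(3.3 + 1) = 33/43; seller share = |εd|/(εs + |εd|) = 10/43.
So producers capture 10/43 of the subsidy.

Producer share = 10/43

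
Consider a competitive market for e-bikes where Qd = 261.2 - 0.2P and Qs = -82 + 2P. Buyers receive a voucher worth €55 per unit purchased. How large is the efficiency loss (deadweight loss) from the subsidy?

Deadweight loss = €275

Pre-subsidy: 261.2 - 0.2P = -82 + 2P gives P* = 156, Q* = 230.
With the rebate, buyers effectively pay Pb = Ps − 55, where Ps is the price sellers receive.
Demand in terms of Ps becomes Qd = 261.2 − 0.2(Ps − 55) = 272.2 - 0.2Ps. Setting this equal to supply: 272.2 - 0.2Ps = -82 + 2Ps, so Ps = 161.
Buyers pay Pb = 161 − 55 = 106; Q' = -82 + 2·161 = 240.
The subsidy expands output by 240 − 230 = 10 past the efficient level; on those units the gap between marginal cost and willingness to pay runs from 0 up to 55.
DWL = ½ × 55 × 10 = 275.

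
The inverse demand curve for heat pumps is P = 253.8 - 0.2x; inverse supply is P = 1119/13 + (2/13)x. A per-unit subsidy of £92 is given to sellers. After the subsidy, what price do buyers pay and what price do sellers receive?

Pre-subsidy: 253.8 - 0.2x = 1119/13 + (2/13)x gives x* = 474 and P* = 159.
With the subsidy, sellers receive Ps = Pb + 92 for each unit, where Pb is the price buyers pay.
On the curves, Pb = 253.8 - 0.2x and Ps = 1119/13 + (2/13)x; the wedge Ps − Pb = 92 gives 1119/13 + (2/13)x − (253.8 - 0.2x) = 92, so x' = 734.
Then Pb = 253.8 − 0.2·734 = 107 and Ps = 1119/13 + (2/13)·734 = 199.

Buyers pay £107; sellers receive £199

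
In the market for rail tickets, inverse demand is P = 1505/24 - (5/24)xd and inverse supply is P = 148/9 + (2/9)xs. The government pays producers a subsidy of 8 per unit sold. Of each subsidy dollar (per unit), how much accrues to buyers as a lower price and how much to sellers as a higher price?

Pre-subsidy: 1505/24 - (5/24)x = 148/9 + (2/9)x gives x* = 3331/31 and P* = 1250/31.
With the subsidy, sellers receive Ps = Pb + 8 for each unit, where Pb is the price buyers pay.
On the curves, Pb = 1505/24 - (5/24)x and Ps = 148/9 + (2/9)x; the wedge Ps − Pb = 8 gives 148/9 + (2/9)x − (1505/24 - (5/24)x) = 8, so x' = 3907/31.
Then Pb = 1505/24 − (5/24)·(3907/31) = 1130/31 and Ps = 148/9 + (2/9)·(3907/31) = 1378/31.
Buyers' price falls by P* − Pb = 1250/31 − 1130/31 = 120/31; sellers' price rises by Ps − P* = 1378/31 − 1250/31 = 128/31.

Buyers gain 120/31 per unit; sellers gain 128/31 per unit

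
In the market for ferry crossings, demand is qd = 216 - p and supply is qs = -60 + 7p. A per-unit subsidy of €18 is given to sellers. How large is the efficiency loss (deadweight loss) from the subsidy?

Pre-subsidy: 216 - p = -60 + 7p gives p* = 34.5, q* = 181.5.
With the subsidy, sellers receive ps = pb + 18 for each unit, where pb is the price buyers pay.
Supply in terms of pb becomes qs = -60 + 7(pb + 18) = 66 + 7pb. Setting this equal to demand: 216 - pb = 66 + 7pb, so pb = 18.75.
Sellers receive ps = 18.75 + 18 = 36.75; q' = 216 − 1·18.75 = 197.25.
The subsidy expands output by 197.25 − 181.5 = 15.75 past the efficient level; on those units the gap between marginal cost and willingness to pay runs from 0 up to 18.
DWL = ½ × 18 × 15.75 = 141.75.

Deadweight loss = €141.75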